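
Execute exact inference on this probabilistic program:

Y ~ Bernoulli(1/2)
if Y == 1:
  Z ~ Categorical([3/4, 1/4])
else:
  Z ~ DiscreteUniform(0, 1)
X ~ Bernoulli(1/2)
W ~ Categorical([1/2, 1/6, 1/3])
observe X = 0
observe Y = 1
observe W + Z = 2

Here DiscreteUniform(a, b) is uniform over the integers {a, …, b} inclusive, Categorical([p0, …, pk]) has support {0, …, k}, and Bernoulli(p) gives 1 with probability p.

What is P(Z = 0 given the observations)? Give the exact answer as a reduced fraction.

P(Z = 0 | obs) = 6/7

Enumerate traces; 2 have nonzero weight after conditioning:
  (Y=1, Z=0, X=0, W=2) weight 1/16
  (Y=1, Z=1, X=0, W=1) weight 1/96
Group by Z:
  weight(Z=0) = 1/16
  weight(Z=1) = 1/96
Total weight = 1/16 + 1/96 = 7/96
P(Z=0 | obs) = 1/16 / 7/96 = 6/7
P(Z=1 | obs) = 1/96 / 7/96 = 1/7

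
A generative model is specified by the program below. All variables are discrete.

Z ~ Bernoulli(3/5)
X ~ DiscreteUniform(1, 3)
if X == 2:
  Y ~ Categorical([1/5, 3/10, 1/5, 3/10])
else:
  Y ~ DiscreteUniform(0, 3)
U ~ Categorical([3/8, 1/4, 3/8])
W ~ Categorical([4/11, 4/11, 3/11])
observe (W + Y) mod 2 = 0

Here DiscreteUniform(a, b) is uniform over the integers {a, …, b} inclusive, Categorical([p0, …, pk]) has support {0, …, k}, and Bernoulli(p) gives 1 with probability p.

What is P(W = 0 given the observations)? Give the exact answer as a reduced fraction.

Enumerate traces; 108 have nonzero weight after conditioning:
  (Z=0, X=1, Y=0, U=0, W=0) weight 1/220
  (Z=0, X=1, Y=0, U=0, W=2) weight 3/880
  (Z=0, X=1, Y=0, U=1, W=0) weight 1/330
  (Z=0, X=1, Y=0, U=1, W=2) weight 1/440
  (Z=0, X=1, Y=0, U=2, W=0) weight 1/220
  (Z=0, X=1, Y=0, U=2, W=2) weight 3/880
  (Z=0, X=1, Y=1, U=0, W=1) weight 1/220
  (Z=0, X=1, Y=1, U=1, W=1) weight 1/330
  … 100 more
Group by W:
  weight(W=0) = 28/165
  weight(W=1) = 32/165
  weight(W=2) = 7/55
Total weight = 28/165 + 32/165 + 7/55 = 27/55
P(W=0 | obs) = 28/165 / 27/55 = 28/81
P(W=1 | obs) = 32/165 / 27/55 = 32/81
P(W=2 | obs) = 7/55 / 27/55 = 7/27

P(W = 0 | obs) = 28/81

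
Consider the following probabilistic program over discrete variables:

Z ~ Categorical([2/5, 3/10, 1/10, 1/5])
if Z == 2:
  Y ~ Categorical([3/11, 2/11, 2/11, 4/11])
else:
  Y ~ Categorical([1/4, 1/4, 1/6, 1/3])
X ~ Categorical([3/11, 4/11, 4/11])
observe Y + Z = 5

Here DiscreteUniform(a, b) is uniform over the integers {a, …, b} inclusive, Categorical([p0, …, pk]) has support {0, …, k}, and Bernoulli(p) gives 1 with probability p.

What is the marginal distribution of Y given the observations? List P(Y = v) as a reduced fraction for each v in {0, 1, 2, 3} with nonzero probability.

Enumerate traces; 6 have nonzero weight after conditioning:
  (Z=2, Y=3, X=0) weight 6/605
  (Z=2, Y=3, X=1) weight 8/605
  (Z=2, Y=3, X=2) weight 8/605
  (Z=3, Y=2, X=0) weight 1/110
  (Z=3, Y=2, X=1) weight 2/165
  (Z=3, Y=2, X=2) weight 2/165
Group by Y:
  weight(Y=2) = 1/30
  weight(Y=3) = 2/55
Total weight = 1/30 + 2/55 = 23/330
P(Y=2 | obs) = 1/30 / 23/330 = 11/23
P(Y=3 | obs) = 2/55 / 23/330 = 12/23

P(Y=2) = 11/23, P(Y=3) = 12/23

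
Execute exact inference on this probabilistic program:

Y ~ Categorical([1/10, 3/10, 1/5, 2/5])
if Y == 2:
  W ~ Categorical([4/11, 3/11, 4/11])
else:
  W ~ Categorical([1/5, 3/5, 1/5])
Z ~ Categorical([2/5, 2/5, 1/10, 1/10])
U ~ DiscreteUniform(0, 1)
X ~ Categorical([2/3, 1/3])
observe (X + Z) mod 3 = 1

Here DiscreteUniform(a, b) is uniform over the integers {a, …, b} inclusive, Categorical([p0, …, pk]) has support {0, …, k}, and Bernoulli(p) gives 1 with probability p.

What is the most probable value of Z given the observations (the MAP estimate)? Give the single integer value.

Enumerate traces; 72 have nonzero weight after conditioning:
  (Y=0, W=0, Z=0, U=0, X=1) weight 1/750
  (Y=0, W=0, Z=0, U=1, X=1) weight 1/750
  (Y=0, W=0, Z=1, U=0, X=0) weight 1/375
  (Y=0, W=0, Z=1, U=1, X=0) weight 1/375
  (Y=0, W=0, Z=3, U=0, X=1) weight 1/3000
  (Y=0, W=0, Z=3, U=1, X=1) weight 1/3000
  (Y=0, W=1, Z=0, U=0, X=1) weight 1/250
  (Y=0, W=1, Z=0, U=1, X=1) weight 1/250
  … 64 more
Group by Z:
  weight(Z=0) = 2/15
  weight(Z=1) = 4/15
  weight(Z=3) = 1/30
Total weight = 2/15 + 4/15 + 1/30 = 13/30
P(Z=0 | obs) = 2/15 / 13/30 = 4/13
P(Z=1 | obs) = 4/15 / 13/30 = 8/13
P(Z=3 | obs) = 1/30 / 13/30 = 1/13
argmax = 1

argmax_v P(Z = v | obs) = 1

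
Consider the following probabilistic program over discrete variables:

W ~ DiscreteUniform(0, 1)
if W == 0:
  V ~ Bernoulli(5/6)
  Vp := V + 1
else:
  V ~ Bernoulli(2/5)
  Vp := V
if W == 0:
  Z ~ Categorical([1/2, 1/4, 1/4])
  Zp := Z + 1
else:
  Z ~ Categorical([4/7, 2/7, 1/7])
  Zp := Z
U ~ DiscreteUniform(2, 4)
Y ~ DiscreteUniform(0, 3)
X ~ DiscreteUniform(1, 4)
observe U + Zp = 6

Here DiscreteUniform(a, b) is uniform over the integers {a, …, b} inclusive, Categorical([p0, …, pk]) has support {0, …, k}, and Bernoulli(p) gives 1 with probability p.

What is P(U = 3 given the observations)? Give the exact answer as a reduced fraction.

Enumerate traces; 96 have nonzero weight after conditioning:
  (W=0, V=0, Z=1, U=4, Y=0, X=1) weight 1/2304
  (W=0, V=0, Z=1, U=4, Y=0, X=2) weight 1/2304
  (W=0, V=0, Z=1, U=4, Y=0, X=3) weight 1/2304
  (W=0, V=0, Z=1, U=4, Y=0, X=4) weight 1/2304
  (W=0, V=0, Z=1, U=4, Y=1, X=1) weight 1/2304
  (W=0, V=0, Z=1, U=4, Y=1, X=2) weight 1/2304
  (W=0, V=0, Z=1, U=4, Y=1, X=3) weight 1/2304
  (W=0, V=0, Z=1, U=4, Y=1, X=4) weight 1/2304
  (W=0, V=0, Z=2, U=3, Y=0, X=1) weight 1/2304
  … 87 more
Group by U:
  weight(U=3) = 1/24
  weight(U=4) = 11/168
Total weight = 1/24 + 11/168 = 3/28
P(U=3 | obs) = 1/24 / 3/28 = 7/18
P(U=4 | obs) = 11/168 / 3/28 = 11/18

P(U = 3 | obs) = 7/18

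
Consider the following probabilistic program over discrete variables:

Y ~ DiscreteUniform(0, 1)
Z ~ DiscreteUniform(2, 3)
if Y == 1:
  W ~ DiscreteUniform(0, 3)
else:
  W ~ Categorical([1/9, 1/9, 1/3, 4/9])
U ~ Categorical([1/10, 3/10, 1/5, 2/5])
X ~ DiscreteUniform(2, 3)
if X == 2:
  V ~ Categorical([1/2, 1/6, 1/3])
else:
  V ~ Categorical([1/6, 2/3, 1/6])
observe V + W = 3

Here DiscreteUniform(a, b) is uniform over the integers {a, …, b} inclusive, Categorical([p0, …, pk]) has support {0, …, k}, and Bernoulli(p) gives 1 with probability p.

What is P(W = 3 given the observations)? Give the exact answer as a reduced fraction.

Enumerate traces; 96 have nonzero weight after conditioning:
  (Y=0, Z=2, W=1, U=0, X=2, V=2) weight 1/2160
  (Y=0, Z=2, W=1, U=0, X=3, V=2) weight 1/4320
  (Y=0, Z=2, W=1, U=1, X=2, V=2) weight 1/720
  (Y=0, Z=2, W=1, U=1, X=3, V=2) weight 1/1440
  (Y=0, Z=2, W=1, U=2, X=2, V=2) weight 1/1080
  (Y=0, Z=2, W=1, U=2, X=3, V=2) weight 1/2160
  (Y=0, Z=2, W=1, U=3, X=2, V=2) weight 1/540
  (Y=0, Z=2, W=1, U=3, X=3, V=2) weight 1/1080
  (Y=0, Z=2, W=2, U=0, X=2, V=1) weight 1/1440
  (Y=0, Z=2, W=3, U=0, X=2, V=0) weight 1/360
  … 86 more
Group by W:
  weight(W=1) = 13/288
  weight(W=2) = 35/288
  weight(W=3) = 25/216
Total weight = 13/288 + 35/288 + 25/216 = 61/216
P(W=1 | obs) = 13/288 / 61/216 = 39/244
P(W=2 | obs) = 35/288 / 61/216 = 105/244
P(W=3 | obs) = 25/216 / 61/216 = 25/61

P(W = 3 | obs) = 25/61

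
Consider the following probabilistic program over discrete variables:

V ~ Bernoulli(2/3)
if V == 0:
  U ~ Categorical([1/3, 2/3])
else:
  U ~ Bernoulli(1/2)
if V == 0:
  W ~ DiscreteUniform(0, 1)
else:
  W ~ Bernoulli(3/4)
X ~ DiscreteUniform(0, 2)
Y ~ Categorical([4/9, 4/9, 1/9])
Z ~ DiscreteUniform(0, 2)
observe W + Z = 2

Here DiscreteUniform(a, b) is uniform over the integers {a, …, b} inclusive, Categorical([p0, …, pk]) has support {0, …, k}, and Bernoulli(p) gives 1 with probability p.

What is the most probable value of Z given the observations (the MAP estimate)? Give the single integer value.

Enumerate traces; 72 have nonzero weight after conditioning:
  (V=0, U=0, W=0, X=0, Y=0, Z=2) weight 2/729
  (V=0, U=0, W=0, X=0, Y=1, Z=2) weight 2/729
  (V=0, U=0, W=0, X=0, Y=2, Z=2) weight 1/1458
  (V=0, U=0, W=0, X=1, Y=0, Z=2) weight 2/729
  (V=0, U=0, W=0, X=1, Y=1, Z=2) weight 2/729
  (V=0, U=0, W=0, X=1, Y=2, Z=2) weight 1/1458
  (V=0, U=0, W=0, X=2, Y=0, Z=2) weight 2/729
  (V=0, U=0, W=0, X=2, Y=1, Z=2) weight 2/729
  (V=0, U=0, W=1, X=0, Y=0, Z=1) weight 2/729
  … 63 more
Group by Z:
  weight(Z=1) = 2/9
  weight(Z=2) = 1/9
Total weight = 2/9 + 1/9 = 1/3
P(Z=1 | obs) = 2/9 / 1/3 = 2/3
P(Z=2 | obs) = 1/9 / 1/3 = 1/3
argmax = 1

argmax_v P(Z = v | obs) = 1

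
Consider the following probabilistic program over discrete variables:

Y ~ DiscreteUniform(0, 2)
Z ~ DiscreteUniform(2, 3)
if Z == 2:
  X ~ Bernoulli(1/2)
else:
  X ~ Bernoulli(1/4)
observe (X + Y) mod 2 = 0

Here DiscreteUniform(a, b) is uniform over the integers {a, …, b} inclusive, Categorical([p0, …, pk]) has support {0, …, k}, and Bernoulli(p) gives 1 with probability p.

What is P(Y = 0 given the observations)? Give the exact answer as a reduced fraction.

Enumerate traces; 6 have nonzero weight after conditioning:
  (Y=0, Z=2, X=0) weight 1/12
  (Y=0, Z=3, X=0) weight 1/8
  (Y=1, Z=2, X=1) weight 1/12
  (Y=1, Z=3, X=1) weight 1/24
  (Y=2, Z=2, X=0) weight 1/12
  (Y=2, Z=3, X=0) weight 1/8
Group by Y:
  weight(Y=0) = 5/24
  weight(Y=1) = 1/8
  weight(Y=2) = 5/24
Total weight = 5/24 + 1/8 + 5/24 = 13/24
P(Y=0 | obs) = 5/24 / 13/24 = 5/13
P(Y=1 | obs) = 1/8 / 13/24 = 3/13
P(Y=2 | obs) = 5/24 / 13/24 = 5/13

P(Y = 0 | obs) = 5/13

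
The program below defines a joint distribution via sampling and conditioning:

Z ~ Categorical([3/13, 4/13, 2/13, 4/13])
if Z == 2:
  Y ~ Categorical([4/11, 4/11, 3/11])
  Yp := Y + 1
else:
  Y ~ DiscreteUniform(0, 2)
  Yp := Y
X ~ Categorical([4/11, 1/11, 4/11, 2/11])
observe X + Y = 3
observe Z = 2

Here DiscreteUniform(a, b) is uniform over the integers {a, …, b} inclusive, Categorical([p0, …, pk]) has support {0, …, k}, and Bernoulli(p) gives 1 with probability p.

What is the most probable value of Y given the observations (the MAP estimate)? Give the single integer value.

Enumerate traces; 3 have nonzero weight after conditioning:
  (Z=2, Y=0, X=3) weight 16/1573
  (Z=2, Y=1, X=2) weight 32/1573
  (Z=2, Y=2, X=1) weight 6/1573
Group by Y:
  weight(Y=0) = 16/1573
  weight(Y=1) = 32/1573
  weight(Y=2) = 6/1573
Total weight = 16/1573 + 32/1573 + 6/1573 = 54/1573
P(Y=0 | obs) = 16/1573 / 54/1573 = 8/27
P(Y=1 | obs) = 32/1573 / 54/1573 = 16/27
P(Y=2 | obs) = 6/1573 / 54/1573 = 1/9
argmax = 1

argmax_v P(Y = v | obs) = 1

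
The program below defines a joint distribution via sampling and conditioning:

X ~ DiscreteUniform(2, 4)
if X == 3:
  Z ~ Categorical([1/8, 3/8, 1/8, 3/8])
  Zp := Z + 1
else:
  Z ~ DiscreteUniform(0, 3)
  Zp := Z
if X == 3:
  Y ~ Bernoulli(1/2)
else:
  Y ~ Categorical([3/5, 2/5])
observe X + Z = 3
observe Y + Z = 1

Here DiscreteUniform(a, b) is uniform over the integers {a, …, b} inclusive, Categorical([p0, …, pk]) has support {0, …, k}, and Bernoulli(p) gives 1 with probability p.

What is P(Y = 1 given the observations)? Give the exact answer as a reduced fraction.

P(Y = 1 | obs) = 5/17

Enumerate traces; 2 have nonzero weight after conditioning:
  (X=2, Z=1, Y=0) weight 1/20
  (X=3, Z=0, Y=1) weight 1/48
Group by Y:
  weight(Y=0) = 1/20
  weight(Y=1) = 1/48
Total weight = 1/20 + 1/48 = 17/240
P(Y=0 | obs) = 1/20 / 17/240 = 12/17
P(Y=1 | obs) = 1/48 / 17/240 = 5/17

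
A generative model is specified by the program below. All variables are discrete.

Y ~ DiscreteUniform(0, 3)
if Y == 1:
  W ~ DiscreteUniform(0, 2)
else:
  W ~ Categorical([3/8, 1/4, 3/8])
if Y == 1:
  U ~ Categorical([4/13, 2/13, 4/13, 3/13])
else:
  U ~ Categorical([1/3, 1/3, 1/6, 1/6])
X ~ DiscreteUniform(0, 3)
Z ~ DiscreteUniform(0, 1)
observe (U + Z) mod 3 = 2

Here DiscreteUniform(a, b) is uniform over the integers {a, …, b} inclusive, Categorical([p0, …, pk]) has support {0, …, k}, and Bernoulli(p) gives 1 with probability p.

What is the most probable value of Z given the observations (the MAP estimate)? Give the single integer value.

argmax_v P(Z = v | obs) = 1

Enumerate traces; 96 have nonzero weight after conditioning:
  (Y=0, W=0, U=1, X=0, Z=1) weight 1/256
  (Y=0, W=0, U=1, X=1, Z=1) weight 1/256
  (Y=0, W=0, U=1, X=2, Z=1) weight 1/256
  (Y=0, W=0, U=1, X=3, Z=1) weight 1/256
  (Y=0, W=0, U=2, X=0, Z=0) weight 1/512
  (Y=0, W=0, U=2, X=1, Z=0) weight 1/512
  (Y=0, W=0, U=2, X=2, Z=0) weight 1/512
  (Y=0, W=0, U=2, X=3, Z=0) weight 1/512
  … 88 more
Group by Z:
  weight(Z=0) = 21/208
  weight(Z=1) = 15/104
Total weight = 21/208 + 15/104 = 51/208
P(Z=0 | obs) = 21/208 / 51/208 = 7/17
P(Z=1 | obs) = 15/104 / 51/208 = 10/17
argmax = 1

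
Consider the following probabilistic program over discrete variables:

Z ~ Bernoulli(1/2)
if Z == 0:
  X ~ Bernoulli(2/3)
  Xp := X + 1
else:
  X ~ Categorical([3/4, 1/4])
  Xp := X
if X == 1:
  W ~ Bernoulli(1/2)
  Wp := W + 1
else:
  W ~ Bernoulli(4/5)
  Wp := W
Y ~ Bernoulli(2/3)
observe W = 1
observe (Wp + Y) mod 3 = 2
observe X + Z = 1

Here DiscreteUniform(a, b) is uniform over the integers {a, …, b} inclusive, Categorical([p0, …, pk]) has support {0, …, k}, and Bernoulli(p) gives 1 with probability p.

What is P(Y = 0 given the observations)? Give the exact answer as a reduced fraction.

P(Y = 0 | obs) = 5/23

Enumerate traces; 2 have nonzero weight after conditioning:
  (Z=0, X=1, W=1, Y=0) weight 1/18
  (Z=1, X=0, W=1, Y=1) weight 1/5
Group by Y:
  weight(Y=0) = 1/18
  weight(Y=1) = 1/5
Total weight = 1/18 + 1/5 = 23/90
P(Y=0 | obs) = 1/18 / 23/90 = 5/23
P(Y=1 | obs) = 1/5 / 23/90 = 18/23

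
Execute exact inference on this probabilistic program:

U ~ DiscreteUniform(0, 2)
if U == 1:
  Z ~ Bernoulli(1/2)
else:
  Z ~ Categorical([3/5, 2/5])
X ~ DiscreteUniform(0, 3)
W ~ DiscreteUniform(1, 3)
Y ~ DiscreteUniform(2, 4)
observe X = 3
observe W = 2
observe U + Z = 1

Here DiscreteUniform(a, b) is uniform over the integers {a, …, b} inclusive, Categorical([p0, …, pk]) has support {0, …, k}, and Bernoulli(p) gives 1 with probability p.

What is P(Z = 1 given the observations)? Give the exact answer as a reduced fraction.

P(Z = 1 | obs) = 4/9

Enumerate traces; 6 have nonzero weight after conditioning:
  (U=0, Z=1, X=3, W=2, Y=2) weight 1/270
  (U=0, Z=1, X=3, W=2, Y=3) weight 1/270
  (U=0, Z=1, X=3, W=2, Y=4) weight 1/270
  (U=1, Z=0, X=3, W=2, Y=2) weight 1/216
  (U=1, Z=0, X=3, W=2, Y=3) weight 1/216
  (U=1, Z=0, X=3, W=2, Y=4) weight 1/216
Group by Z:
  weight(Z=0) = 1/72
  weight(Z=1) = 1/90
Total weight = 1/72 + 1/90 = 1/40
P(Z=0 | obs) = 1/72 / 1/40 = 5/9
P(Z=1 | obs) = 1/90 / 1/40 = 4/9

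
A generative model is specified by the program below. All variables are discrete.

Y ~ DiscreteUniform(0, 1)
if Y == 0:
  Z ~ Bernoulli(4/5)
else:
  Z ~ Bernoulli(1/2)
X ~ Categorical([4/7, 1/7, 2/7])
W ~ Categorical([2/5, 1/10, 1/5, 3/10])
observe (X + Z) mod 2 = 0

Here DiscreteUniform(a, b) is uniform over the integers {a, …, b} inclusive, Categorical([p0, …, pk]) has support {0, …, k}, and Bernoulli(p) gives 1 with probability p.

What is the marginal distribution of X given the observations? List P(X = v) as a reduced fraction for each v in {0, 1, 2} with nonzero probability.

Enumerate traces; 24 have nonzero weight after conditioning:
  (Y=0, Z=0, X=0, W=0) weight 4/175
  (Y=0, Z=0, X=0, W=1) weight 1/175
  (Y=0, Z=0, X=0, W=2) weight 2/175
  (Y=0, Z=0, X=0, W=3) weight 3/175
  (Y=0, Z=0, X=2, W=0) weight 2/175
  (Y=0, Z=0, X=2, W=1) weight 1/350
  (Y=0, Z=0, X=2, W=2) weight 1/175
  (Y=0, Z=0, X=2, W=3) weight 3/350
  (Y=0, Z=1, X=1, W=0) weight 4/175
  … 15 more
Group by X:
  weight(X=0) = 1/5
  weight(X=1) = 13/140
  weight(X=2) = 1/10
Total weight = 1/5 + 13/140 + 1/10 = 11/28
P(X=0 | obs) = 1/5 / 11/28 = 28/55
P(X=1 | obs) = 13/140 / 11/28 = 13/55
P(X=2 | obs) = 1/10 / 11/28 = 14/55

P(X=0) = 28/55, P(X=1) = 13/55, P(X=2) = 14/55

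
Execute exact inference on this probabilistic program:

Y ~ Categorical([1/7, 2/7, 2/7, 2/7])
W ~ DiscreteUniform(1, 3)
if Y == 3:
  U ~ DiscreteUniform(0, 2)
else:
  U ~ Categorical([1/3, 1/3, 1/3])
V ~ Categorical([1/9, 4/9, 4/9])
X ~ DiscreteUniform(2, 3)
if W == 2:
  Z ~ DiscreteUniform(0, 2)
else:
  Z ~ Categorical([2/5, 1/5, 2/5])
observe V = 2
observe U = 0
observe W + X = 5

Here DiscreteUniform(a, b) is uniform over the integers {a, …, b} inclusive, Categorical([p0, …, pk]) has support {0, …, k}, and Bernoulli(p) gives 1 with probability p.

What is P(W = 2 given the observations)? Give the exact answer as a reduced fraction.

Enumerate traces; 24 have nonzero weight after conditioning:
  (Y=0, W=2, U=0, V=2, X=3, Z=0) weight 2/1701
  (Y=0, W=2, U=0, V=2, X=3, Z=1) weight 2/1701
  (Y=0, W=2, U=0, V=2, X=3, Z=2) weight 2/1701
  (Y=0, W=3, U=0, V=2, X=2, Z=0) weight 4/2835
  (Y=0, W=3, U=0, V=2, X=2, Z=1) weight 2/2835
  (Y=0, W=3, U=0, V=2, X=2, Z=2) weight 4/2835
  (Y=1, W=2, U=0, V=2, X=3, Z=0) weight 4/1701
  (Y=1, W=2, U=0, V=2, X=3, Z=1) weight 4/1701
  … 16 more
Group by W:
  weight(W=2) = 2/81
  weight(W=3) = 2/81
Total weight = 2/81 + 2/81 = 4/81
P(W=2 | obs) = 2/81 / 4/81 = 1/2
P(W=3 | obs) = 2/81 / 4/81 = 1/2

P(W = 2 | obs) = 1/2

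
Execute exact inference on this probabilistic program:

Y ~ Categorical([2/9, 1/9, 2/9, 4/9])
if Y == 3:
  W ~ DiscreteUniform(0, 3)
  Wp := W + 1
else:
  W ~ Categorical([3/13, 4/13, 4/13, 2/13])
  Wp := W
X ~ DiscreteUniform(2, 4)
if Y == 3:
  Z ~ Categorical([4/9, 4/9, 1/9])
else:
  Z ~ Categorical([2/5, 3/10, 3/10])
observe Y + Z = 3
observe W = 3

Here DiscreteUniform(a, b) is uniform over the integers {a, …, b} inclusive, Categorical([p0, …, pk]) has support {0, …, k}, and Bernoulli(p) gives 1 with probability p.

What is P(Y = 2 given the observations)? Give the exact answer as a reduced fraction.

P(Y = 2 | obs) = 54/341

Enumerate traces; 9 have nonzero weight after conditioning:
  (Y=1, W=3, X=2, Z=2) weight 1/585
  (Y=1, W=3, X=3, Z=2) weight 1/585
  (Y=1, W=3, X=4, Z=2) weight 1/585
  (Y=2, W=3, X=2, Z=1) weight 2/585
  (Y=2, W=3, X=3, Z=1) weight 2/585
  (Y=2, W=3, X=4, Z=1) weight 2/585
  (Y=3, W=3, X=2, Z=0) weight 4/243
  (Y=3, W=3, X=3, Z=0) weight 4/243
  … 1 more
Group by Y:
  weight(Y=1) = 1/195
  weight(Y=2) = 2/195
  weight(Y=3) = 4/81
Total weight = 1/195 + 2/195 + 4/81 = 341/5265
P(Y=1 | obs) = 1/195 / 341/5265 = 27/341
P(Y=2 | obs) = 2/195 / 341/5265 = 54/341
P(Y=3 | obs) = 4/81 / 341/5265 = 260/341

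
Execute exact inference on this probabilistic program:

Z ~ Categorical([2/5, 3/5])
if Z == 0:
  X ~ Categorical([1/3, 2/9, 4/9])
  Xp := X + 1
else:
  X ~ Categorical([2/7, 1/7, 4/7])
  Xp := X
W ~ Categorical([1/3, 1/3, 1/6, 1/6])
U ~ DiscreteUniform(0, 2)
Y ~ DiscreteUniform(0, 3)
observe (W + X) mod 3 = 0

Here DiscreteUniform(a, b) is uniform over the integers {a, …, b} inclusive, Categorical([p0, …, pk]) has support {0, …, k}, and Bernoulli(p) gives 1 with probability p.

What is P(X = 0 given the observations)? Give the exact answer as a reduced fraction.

Enumerate traces; 96 have nonzero weight after conditioning:
  (Z=0, X=0, W=0, U=0, Y=0) weight 1/270
  (Z=0, X=0, W=0, U=0, Y=1) weight 1/270
  (Z=0, X=0, W=0, U=0, Y=2) weight 1/270
  (Z=0, X=0, W=0, U=0, Y=3) weight 1/270
  (Z=0, X=0, W=0, U=1, Y=0) weight 1/270
  (Z=0, X=0, W=0, U=1, Y=1) weight 1/270
  (Z=0, X=0, W=0, U=1, Y=2) weight 1/270
  (Z=0, X=0, W=0, U=1, Y=3) weight 1/270
  (Z=0, X=1, W=2, U=0, Y=0) weight 1/810
  (Z=0, X=2, W=1, U=0, Y=0) weight 2/405
  … 86 more
Group by X:
  weight(X=0) = 16/105
  weight(X=1) = 11/378
  weight(X=2) = 164/945
Total weight = 16/105 + 11/378 + 164/945 = 671/1890
P(X=0 | obs) = 16/105 / 671/1890 = 288/671
P(X=1 | obs) = 11/378 / 671/1890 = 5/61
P(X=2 | obs) = 164/945 / 671/1890 = 328/671

P(X = 0 | obs) = 288/671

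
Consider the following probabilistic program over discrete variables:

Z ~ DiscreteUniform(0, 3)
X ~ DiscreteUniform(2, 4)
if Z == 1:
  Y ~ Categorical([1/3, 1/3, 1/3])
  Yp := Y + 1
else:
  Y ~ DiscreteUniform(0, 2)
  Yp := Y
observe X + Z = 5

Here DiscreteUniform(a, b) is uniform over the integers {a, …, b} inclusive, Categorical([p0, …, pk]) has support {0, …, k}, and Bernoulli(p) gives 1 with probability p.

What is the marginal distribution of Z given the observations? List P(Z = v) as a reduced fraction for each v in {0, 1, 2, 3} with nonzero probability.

P(Z=1) = 1/3, P(Z=2) = 1/3, P(Z=3) = 1/3

Enumerate traces; 9 have nonzero weight after conditioning:
  (Z=1, X=4, Y=0) weight 1/36
  (Z=1, X=4, Y=1) weight 1/36
  (Z=1, X=4, Y=2) weight 1/36
  (Z=2, X=3, Y=0) weight 1/36
  (Z=2, X=3, Y=1) weight 1/36
  (Z=2, X=3, Y=2) weight 1/36
  (Z=3, X=2, Y=0) weight 1/36
  (Z=3, X=2, Y=1) weight 1/36
  … 1 more
Group by Z:
  weight(Z=1) = 1/12
  weight(Z=2) = 1/12
  weight(Z=3) = 1/12
Total weight = 1/12 + 1/12 + 1/12 = 1/4
P(Z=1 | obs) = 1/12 / 1/4 = 1/3
P(Z=2 | obs) = 1/12 / 1/4 = 1/3
P(Z=3 | obs) = 1/12 / 1/4 = 1/3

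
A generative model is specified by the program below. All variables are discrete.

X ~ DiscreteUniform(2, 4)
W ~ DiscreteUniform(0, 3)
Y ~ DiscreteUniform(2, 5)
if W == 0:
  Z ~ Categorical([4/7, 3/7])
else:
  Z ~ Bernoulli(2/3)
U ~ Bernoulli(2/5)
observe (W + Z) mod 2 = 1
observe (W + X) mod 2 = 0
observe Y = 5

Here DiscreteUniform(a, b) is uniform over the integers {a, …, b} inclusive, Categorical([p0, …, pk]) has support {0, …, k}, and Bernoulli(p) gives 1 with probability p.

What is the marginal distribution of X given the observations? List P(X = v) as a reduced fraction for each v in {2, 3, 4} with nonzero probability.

P(X=2) = 23/60, P(X=3) = 7/30, P(X=4) = 23/60

Enumerate traces; 12 have nonzero weight after conditioning:
  (X=2, W=0, Y=5, Z=1, U=0) weight 3/560
  (X=2, W=0, Y=5, Z=1, U=1) weight 1/280
  (X=2, W=2, Y=5, Z=1, U=0) weight 1/120
  (X=2, W=2, Y=5, Z=1, U=1) weight 1/180
  (X=3, W=1, Y=5, Z=0, U=0) weight 1/240
  (X=3, W=1, Y=5, Z=0, U=1) weight 1/360
  (X=3, W=3, Y=5, Z=0, U=0) weight 1/240
  (X=3, W=3, Y=5, Z=0, U=1) weight 1/360
  (X=4, W=0, Y=5, Z=1, U=0) weight 3/560
  … 3 more
Group by X:
  weight(X=2) = 23/1008
  weight(X=3) = 1/72
  weight(X=4) = 23/1008
Total weight = 23/1008 + 1/72 + 23/1008 = 5/84
P(X=2 | obs) = 23/1008 / 5/84 = 23/60
P(X=3 | obs) = 1/72 / 5/84 = 7/30
P(X=4 | obs) = 23/1008 / 5/84 = 23/60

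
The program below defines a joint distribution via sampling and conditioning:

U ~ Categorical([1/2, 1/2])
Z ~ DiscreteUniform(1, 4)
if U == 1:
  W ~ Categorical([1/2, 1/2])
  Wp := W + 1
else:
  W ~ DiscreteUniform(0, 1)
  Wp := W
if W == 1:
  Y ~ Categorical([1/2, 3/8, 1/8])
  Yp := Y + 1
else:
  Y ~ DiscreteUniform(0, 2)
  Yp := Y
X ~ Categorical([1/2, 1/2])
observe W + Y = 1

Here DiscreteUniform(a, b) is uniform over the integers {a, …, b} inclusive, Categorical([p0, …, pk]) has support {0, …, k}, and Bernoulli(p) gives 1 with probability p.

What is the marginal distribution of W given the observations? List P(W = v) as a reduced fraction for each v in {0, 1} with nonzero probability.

P(W=0) = 2/5, P(W=1) = 3/5

Enumerate traces; 32 have nonzero weight after conditioning:
  (U=0, Z=1, W=0, Y=1, X=0) weight 1/96
  (U=0, Z=1, W=0, Y=1, X=1) weight 1/96
  (U=0, Z=1, W=1, Y=0, X=0) weight 1/64
  (U=0, Z=1, W=1, Y=0, X=1) weight 1/64
  (U=0, Z=2, W=0, Y=1, X=0) weight 1/96
  (U=0, Z=2, W=0, Y=1, X=1) weight 1/96
  (U=0, Z=2, W=1, Y=0, X=0) weight 1/64
  (U=0, Z=2, W=1, Y=0, X=1) weight 1/64
  … 24 more
Group by W:
  weight(W=0) = 1/6
  weight(W=1) = 1/4
Total weight = 1/6 + 1/4 = 5/12
P(W=0 | obs) = 1/6 / 5/12 = 2/5
P(W=1 | obs) = 1/4 / 5/12 = 3/5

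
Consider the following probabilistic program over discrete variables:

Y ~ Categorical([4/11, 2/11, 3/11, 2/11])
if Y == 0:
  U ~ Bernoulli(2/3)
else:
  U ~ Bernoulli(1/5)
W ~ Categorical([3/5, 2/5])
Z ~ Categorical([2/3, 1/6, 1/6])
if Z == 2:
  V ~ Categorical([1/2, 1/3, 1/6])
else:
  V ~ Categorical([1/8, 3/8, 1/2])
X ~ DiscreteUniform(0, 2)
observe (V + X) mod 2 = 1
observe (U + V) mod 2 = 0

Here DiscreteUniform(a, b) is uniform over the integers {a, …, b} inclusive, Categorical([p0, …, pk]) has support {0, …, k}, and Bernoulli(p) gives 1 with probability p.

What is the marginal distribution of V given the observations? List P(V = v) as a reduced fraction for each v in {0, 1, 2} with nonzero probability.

P(V=0) = 52/295, P(V=1) = 3233/7965, P(V=2) = 3328/7965

Enumerate traces; 96 have nonzero weight after conditioning:
  (Y=0, U=0, W=0, Z=0, V=0, X=1) weight 1/495
  (Y=0, U=0, W=0, Z=0, V=2, X=1) weight 4/495
  (Y=0, U=0, W=0, Z=1, V=0, X=1) weight 1/1980
  (Y=0, U=0, W=0, Z=1, V=2, X=1) weight 1/495
  (Y=0, U=0, W=0, Z=2, V=0, X=1) weight 1/495
  (Y=0, U=0, W=0, Z=2, V=2, X=1) weight 1/1485
  (Y=0, U=0, W=1, Z=0, V=0, X=1) weight 2/1485
  (Y=0, U=0, W=1, Z=0, V=2, X=1) weight 8/1485
  (Y=0, U=1, W=0, Z=0, V=1, X=0) weight 2/165
  … 87 more
Group by V:
  weight(V=0) = 13/330
  weight(V=1) = 3233/35640
  weight(V=2) = 416/4455
Total weight = 13/330 + 3233/35640 + 416/4455 = 59/264
P(V=0 | obs) = 13/330 / 59/264 = 52/295
P(V=1 | obs) = 3233/35640 / 59/264 = 3233/7965
P(V=2 | obs) = 416/4455 / 59/264 = 3328/7965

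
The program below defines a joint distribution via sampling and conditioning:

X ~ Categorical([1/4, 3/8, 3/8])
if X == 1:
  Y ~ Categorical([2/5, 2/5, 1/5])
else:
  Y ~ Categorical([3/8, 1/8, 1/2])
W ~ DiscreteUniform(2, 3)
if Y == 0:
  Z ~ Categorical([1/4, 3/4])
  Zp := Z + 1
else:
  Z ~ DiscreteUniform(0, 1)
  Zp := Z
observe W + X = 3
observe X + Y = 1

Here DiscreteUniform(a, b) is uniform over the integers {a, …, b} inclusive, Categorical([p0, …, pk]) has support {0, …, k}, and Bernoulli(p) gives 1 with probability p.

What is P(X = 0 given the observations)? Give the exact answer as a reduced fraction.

Enumerate traces; 4 have nonzero weight after conditioning:
  (X=0, Y=1, W=3, Z=0) weight 1/128
  (X=0, Y=1, W=3, Z=1) weight 1/128
  (X=1, Y=0, W=2, Z=0) weight 3/160
  (X=1, Y=0, W=2, Z=1) weight 9/160
Group by X:
  weight(X=0) = 1/64
  weight(X=1) = 3/40
Total weight = 1/64 + 3/40 = 29/320
P(X=0 | obs) = 1/64 / 29/320 = 5/29
P(X=1 | obs) = 3/40 / 29/320 = 24/29

P(X = 0 | obs) = 5/29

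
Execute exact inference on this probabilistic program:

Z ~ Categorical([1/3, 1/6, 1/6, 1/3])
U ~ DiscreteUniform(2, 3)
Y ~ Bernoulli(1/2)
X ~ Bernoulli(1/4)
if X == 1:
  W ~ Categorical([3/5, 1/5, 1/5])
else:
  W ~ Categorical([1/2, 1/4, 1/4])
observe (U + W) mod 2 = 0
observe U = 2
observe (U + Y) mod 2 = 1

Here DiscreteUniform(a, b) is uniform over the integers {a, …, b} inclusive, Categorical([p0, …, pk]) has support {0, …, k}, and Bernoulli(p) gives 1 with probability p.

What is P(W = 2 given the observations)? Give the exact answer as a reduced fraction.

Enumerate traces; 16 have nonzero weight after conditioning:
  (Z=0, U=2, Y=1, X=0, W=0) weight 1/32
  (Z=0, U=2, Y=1, X=0, W=2) weight 1/64
  (Z=0, U=2, Y=1, X=1, W=0) weight 1/80
  (Z=0, U=2, Y=1, X=1, W=2) weight 1/240
  (Z=1, U=2, Y=1, X=0, W=0) weight 1/64
  (Z=1, U=2, Y=1, X=0, W=2) weight 1/128
  (Z=1, U=2, Y=1, X=1, W=0) weight 1/160
  (Z=1, U=2, Y=1, X=1, W=2) weight 1/480
  … 8 more
Group by W:
  weight(W=0) = 21/160
  weight(W=2) = 19/320
Total weight = 21/160 + 19/320 = 61/320
P(W=0 | obs) = 21/160 / 61/320 = 42/61
P(W=2 | obs) = 19/320 / 61/320 = 19/61

P(W = 2 | obs) = 19/61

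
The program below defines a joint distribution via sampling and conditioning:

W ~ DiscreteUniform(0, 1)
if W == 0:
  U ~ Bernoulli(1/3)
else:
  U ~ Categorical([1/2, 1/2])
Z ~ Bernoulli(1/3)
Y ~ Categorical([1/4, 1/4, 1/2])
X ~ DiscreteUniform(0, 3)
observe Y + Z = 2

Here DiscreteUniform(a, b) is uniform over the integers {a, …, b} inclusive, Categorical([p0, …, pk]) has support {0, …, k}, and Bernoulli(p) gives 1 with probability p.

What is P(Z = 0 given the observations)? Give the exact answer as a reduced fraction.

Enumerate traces; 32 have nonzero weight after conditioning:
  (W=0, U=0, Z=0, Y=2, X=0) weight 1/36
  (W=0, U=0, Z=0, Y=2, X=1) weight 1/36
  (W=0, U=0, Z=0, Y=2, X=2) weight 1/36
  (W=0, U=0, Z=0, Y=2, X=3) weight 1/36
  (W=0, U=0, Z=1, Y=1, X=0) weight 1/144
  (W=0, U=0, Z=1, Y=1, X=1) weight 1/144
  (W=0, U=0, Z=1, Y=1, X=2) weight 1/144
  (W=0, U=0, Z=1, Y=1, X=3) weight 1/144
  … 24 more
Group by Z:
  weight(Z=0) = 1/3
  weight(Z=1) = 1/12
Total weight = 1/3 + 1/12 = 5/12
P(Z=0 | obs) = 1/3 / 5/12 = 4/5
P(Z=1 | obs) = 1/12 / 5/12 = 1/5

P(Z = 0 | obs) = 4/5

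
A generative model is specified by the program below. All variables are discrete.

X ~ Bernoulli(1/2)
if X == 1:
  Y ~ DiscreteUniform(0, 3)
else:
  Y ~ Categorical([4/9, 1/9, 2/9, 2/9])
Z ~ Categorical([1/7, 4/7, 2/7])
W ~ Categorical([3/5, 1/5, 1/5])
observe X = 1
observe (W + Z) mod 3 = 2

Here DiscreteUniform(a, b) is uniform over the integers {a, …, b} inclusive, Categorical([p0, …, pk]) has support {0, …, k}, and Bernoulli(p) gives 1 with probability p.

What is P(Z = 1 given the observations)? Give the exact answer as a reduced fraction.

P(Z = 1 | obs) = 4/11

Enumerate traces; 12 have nonzero weight after conditioning:
  (X=1, Y=0, Z=0, W=2) weight 1/280
  (X=1, Y=0, Z=1, W=1) weight 1/70
  (X=1, Y=0, Z=2, W=0) weight 3/140
  (X=1, Y=1, Z=0, W=2) weight 1/280
  (X=1, Y=1, Z=1, W=1) weight 1/70
  (X=1, Y=1, Z=2, W=0) weight 3/140
  (X=1, Y=2, Z=0, W=2) weight 1/280
  (X=1, Y=2, Z=1, W=1) weight 1/70
  … 4 more
Group by Z:
  weight(Z=0) = 1/70
  weight(Z=1) = 2/35
  weight(Z=2) = 3/35
Total weight = 1/70 + 2/35 + 3/35 = 11/70
P(Z=0 | obs) = 1/70 / 11/70 = 1/11
P(Z=1 | obs) = 2/35 / 11/70 = 4/11
P(Z=2 | obs) = 3/35 / 11/70 = 6/11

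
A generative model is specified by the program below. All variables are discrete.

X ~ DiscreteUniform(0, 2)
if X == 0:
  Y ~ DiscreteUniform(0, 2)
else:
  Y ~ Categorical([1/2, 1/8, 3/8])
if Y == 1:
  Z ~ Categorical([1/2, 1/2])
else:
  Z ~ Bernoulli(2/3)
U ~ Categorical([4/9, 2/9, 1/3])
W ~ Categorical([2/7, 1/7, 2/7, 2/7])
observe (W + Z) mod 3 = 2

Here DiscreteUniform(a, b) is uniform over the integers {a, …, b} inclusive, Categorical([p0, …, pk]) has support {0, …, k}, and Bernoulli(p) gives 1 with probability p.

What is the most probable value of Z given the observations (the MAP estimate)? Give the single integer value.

Enumerate traces; 54 have nonzero weight after conditioning:
  (X=0, Y=0, Z=0, U=0, W=2) weight 8/1701
  (X=0, Y=0, Z=0, U=1, W=2) weight 4/1701
  (X=0, Y=0, Z=0, U=2, W=2) weight 2/567
  (X=0, Y=0, Z=1, U=0, W=1) weight 8/1701
  (X=0, Y=0, Z=1, U=1, W=1) weight 4/1701
  (X=0, Y=0, Z=1, U=2, W=1) weight 2/567
  (X=0, Y=1, Z=0, U=0, W=2) weight 4/567
  (X=0, Y=1, Z=0, U=1, W=2) weight 2/567
  … 46 more
Group by Z:
  weight(Z=0) = 79/756
  weight(Z=1) = 137/1512
Total weight = 79/756 + 137/1512 = 295/1512
P(Z=0 | obs) = 79/756 / 295/1512 = 158/295
P(Z=1 | obs) = 137/1512 / 295/1512 = 137/295
argmax = 0

argmax_v P(Z = v | obs) = 0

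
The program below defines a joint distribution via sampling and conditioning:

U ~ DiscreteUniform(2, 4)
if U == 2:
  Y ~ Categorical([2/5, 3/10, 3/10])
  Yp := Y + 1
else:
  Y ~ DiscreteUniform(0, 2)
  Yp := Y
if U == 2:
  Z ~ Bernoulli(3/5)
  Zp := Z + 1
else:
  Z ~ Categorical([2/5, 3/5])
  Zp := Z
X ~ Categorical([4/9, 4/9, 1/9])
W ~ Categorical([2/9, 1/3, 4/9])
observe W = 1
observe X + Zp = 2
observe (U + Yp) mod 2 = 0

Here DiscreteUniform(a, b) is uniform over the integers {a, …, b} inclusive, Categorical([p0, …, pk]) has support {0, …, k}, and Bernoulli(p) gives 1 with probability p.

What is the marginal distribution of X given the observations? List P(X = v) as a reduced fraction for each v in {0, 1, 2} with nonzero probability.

P(X=0) = 9/50, P(X=1) = 18/25, P(X=2) = 1/10

Enumerate traces; 8 have nonzero weight after conditioning:
  (U=2, Y=1, Z=0, X=1, W=1) weight 4/675
  (U=2, Y=1, Z=1, X=0, W=1) weight 2/225
  (U=3, Y=1, Z=0, X=2, W=1) weight 2/1215
  (U=3, Y=1, Z=1, X=1, W=1) weight 4/405
  (U=4, Y=0, Z=0, X=2, W=1) weight 2/1215
  (U=4, Y=0, Z=1, X=1, W=1) weight 4/405
  (U=4, Y=2, Z=0, X=2, W=1) weight 2/1215
  (U=4, Y=2, Z=1, X=1, W=1) weight 4/405
Group by X:
  weight(X=0) = 2/225
  weight(X=1) = 8/225
  weight(X=2) = 2/405
Total weight = 2/225 + 8/225 + 2/405 = 4/81
P(X=0 | obs) = 2/225 / 4/81 = 9/50
P(X=1 | obs) = 8/225 / 4/81 = 18/25
P(X=2 | obs) = 2/405 / 4/81 = 1/10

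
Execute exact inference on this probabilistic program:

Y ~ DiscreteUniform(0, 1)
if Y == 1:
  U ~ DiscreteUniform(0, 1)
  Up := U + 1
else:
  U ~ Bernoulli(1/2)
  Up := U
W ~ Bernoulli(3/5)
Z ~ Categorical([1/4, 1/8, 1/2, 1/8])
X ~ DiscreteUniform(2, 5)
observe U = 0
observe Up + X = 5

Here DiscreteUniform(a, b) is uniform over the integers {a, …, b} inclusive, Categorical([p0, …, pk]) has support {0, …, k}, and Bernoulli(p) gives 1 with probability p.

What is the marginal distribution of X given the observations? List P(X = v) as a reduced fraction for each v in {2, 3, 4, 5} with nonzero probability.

Enumerate traces; 16 have nonzero weight after conditioning:
  (Y=0, U=0, W=0, Z=0, X=5) weight 1/160
  (Y=0, U=0, W=0, Z=1, X=5) weight 1/320
  (Y=0, U=0, W=0, Z=2, X=5) weight 1/80
  (Y=0, U=0, W=0, Z=3, X=5) weight 1/320
  (Y=0, U=0, W=1, Z=0, X=5) weight 3/320
  (Y=0, U=0, W=1, Z=1, X=5) weight 3/640
  (Y=0, U=0, W=1, Z=2, X=5) weight 3/160
  (Y=0, U=0, W=1, Z=3, X=5) weight 3/640
  (Y=1, U=0, W=0, Z=0, X=4) weight 1/160
  … 7 more
Group by X:
  weight(X=4) = 1/16
  weight(X=5) = 1/16
Total weight = 1/16 + 1/16 = 1/8
P(X=4 | obs) = 1/16 / 1/8 = 1/2
P(X=5 | obs) = 1/16 / 1/8 = 1/2

P(X=4) = 1/2, P(X=5) = 1/2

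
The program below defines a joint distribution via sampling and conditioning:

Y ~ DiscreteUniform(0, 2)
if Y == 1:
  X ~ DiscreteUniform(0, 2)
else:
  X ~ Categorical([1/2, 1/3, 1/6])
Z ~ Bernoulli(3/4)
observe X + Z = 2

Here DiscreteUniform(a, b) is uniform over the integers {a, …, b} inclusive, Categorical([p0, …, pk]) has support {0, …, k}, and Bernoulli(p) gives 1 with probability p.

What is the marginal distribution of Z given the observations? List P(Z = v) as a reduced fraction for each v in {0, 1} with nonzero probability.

Enumerate traces; 6 have nonzero weight after conditioning:
  (Y=0, X=1, Z=1) weight 1/12
  (Y=0, X=2, Z=0) weight 1/72
  (Y=1, X=1, Z=1) weight 1/12
  (Y=1, X=2, Z=0) weight 1/36
  (Y=2, X=1, Z=1) weight 1/12
  (Y=2, X=2, Z=0) weight 1/72
Group by Z:
  weight(Z=0) = 1/18
  weight(Z=1) = 1/4
Total weight = 1/18 + 1/4 = 11/36
P(Z=0 | obs) = 1/18 / 11/36 = 2/11
P(Z=1 | obs) = 1/4 / 11/36 = 9/11

P(Z=0) = 2/11, P(Z=1) = 9/11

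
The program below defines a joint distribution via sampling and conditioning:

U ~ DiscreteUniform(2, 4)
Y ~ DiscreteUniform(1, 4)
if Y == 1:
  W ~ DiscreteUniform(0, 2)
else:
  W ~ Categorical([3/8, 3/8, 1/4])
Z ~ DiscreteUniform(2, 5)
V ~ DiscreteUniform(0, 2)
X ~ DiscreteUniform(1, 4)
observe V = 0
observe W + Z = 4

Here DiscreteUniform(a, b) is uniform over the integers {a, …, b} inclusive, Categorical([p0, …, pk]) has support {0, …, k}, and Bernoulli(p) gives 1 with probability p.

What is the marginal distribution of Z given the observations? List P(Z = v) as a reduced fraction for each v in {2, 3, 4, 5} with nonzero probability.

Enumerate traces; 144 have nonzero weight after conditioning:
  (U=2, Y=1, W=0, Z=4, V=0, X=1) weight 1/1728
  (U=2, Y=1, W=0, Z=4, V=0, X=2) weight 1/1728
  (U=2, Y=1, W=0, Z=4, V=0, X=3) weight 1/1728
  (U=2, Y=1, W=0, Z=4, V=0, X=4) weight 1/1728
  (U=2, Y=1, W=1, Z=3, V=0, X=1) weight 1/1728
  (U=2, Y=1, W=1, Z=3, V=0, X=2) weight 1/1728
  (U=2, Y=1, W=1, Z=3, V=0, X=3) weight 1/1728
  (U=2, Y=1, W=1, Z=3, V=0, X=4) weight 1/1728
  (U=2, Y=1, W=2, Z=2, V=0, X=1) weight 1/1728
  … 135 more
Group by Z:
  weight(Z=2) = 13/576
  weight(Z=3) = 35/1152
  weight(Z=4) = 35/1152
Total weight = 13/576 + 35/1152 + 35/1152 = 1/12
P(Z=2 | obs) = 13/576 / 1/12 = 13/48
P(Z=3 | obs) = 35/1152 / 1/12 = 35/96
P(Z=4 | obs) = 35/1152 / 1/12 = 35/96

P(Z=2) = 13/48, P(Z=3) = 35/96, P(Z=4) = 35/96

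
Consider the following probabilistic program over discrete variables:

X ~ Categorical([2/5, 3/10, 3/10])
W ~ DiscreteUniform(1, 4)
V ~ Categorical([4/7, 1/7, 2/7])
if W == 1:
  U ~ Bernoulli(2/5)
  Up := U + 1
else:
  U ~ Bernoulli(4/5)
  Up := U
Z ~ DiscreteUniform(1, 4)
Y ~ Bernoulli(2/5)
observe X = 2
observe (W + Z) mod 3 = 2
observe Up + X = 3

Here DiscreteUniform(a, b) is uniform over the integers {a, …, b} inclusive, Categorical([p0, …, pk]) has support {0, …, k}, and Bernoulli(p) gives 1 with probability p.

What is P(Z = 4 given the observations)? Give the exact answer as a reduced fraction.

P(Z = 4 | obs) = 7/22

Enumerate traces; 36 have nonzero weight after conditioning:
  (X=2, W=1, V=0, U=0, Z=1, Y=0) weight 27/7000
  (X=2, W=1, V=0, U=0, Z=1, Y=1) weight 9/3500
  (X=2, W=1, V=0, U=0, Z=4, Y=0) weight 27/7000
  (X=2, W=1, V=0, U=0, Z=4, Y=1) weight 9/3500
  (X=2, W=1, V=1, U=0, Z=1, Y=0) weight 27/28000
  (X=2, W=1, V=1, U=0, Z=1, Y=1) weight 9/14000
  (X=2, W=1, V=1, U=0, Z=4, Y=0) weight 27/28000
  (X=2, W=1, V=1, U=0, Z=4, Y=1) weight 9/14000
  (X=2, W=2, V=0, U=1, Z=3, Y=0) weight 9/1750
  (X=2, W=3, V=0, U=1, Z=2, Y=0) weight 9/1750
  … 26 more
Group by Z:
  weight(Z=1) = 21/800
  weight(Z=2) = 3/200
  weight(Z=3) = 3/200
  weight(Z=4) = 21/800
Total weight = 21/800 + 3/200 + 3/200 + 21/800 = 33/400
P(Z=1 | obs) = 21/800 / 33/400 = 7/22
P(Z=2 | obs) = 3/200 / 33/400 = 2/11
P(Z=3 | obs) = 3/200 / 33/400 = 2/11
P(Z=4 | obs) = 21/800 / 33/400 = 7/22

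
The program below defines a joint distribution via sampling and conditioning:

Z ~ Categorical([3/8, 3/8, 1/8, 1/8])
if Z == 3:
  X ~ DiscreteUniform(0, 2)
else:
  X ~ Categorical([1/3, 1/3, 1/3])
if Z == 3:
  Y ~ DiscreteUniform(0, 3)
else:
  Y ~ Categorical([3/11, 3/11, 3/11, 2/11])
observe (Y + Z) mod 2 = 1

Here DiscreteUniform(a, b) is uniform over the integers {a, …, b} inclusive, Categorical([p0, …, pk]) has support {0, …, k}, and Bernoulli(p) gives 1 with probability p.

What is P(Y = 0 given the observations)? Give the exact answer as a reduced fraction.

Enumerate traces; 24 have nonzero weight after conditioning:
  (Z=0, X=0, Y=1) weight 3/88
  (Z=0, X=0, Y=3) weight 1/44
  (Z=0, X=1, Y=1) weight 3/88
  (Z=0, X=1, Y=3) weight 1/44
  (Z=0, X=2, Y=1) weight 3/88
  (Z=0, X=2, Y=3) weight 1/44
  (Z=1, X=0, Y=0) weight 3/88
  (Z=1, X=0, Y=2) weight 3/88
  … 16 more
Group by Y:
  weight(Y=0) = 47/352
  weight(Y=1) = 3/22
  weight(Y=2) = 47/352
  weight(Y=3) = 1/11
Total weight = 47/352 + 3/22 + 47/352 + 1/11 = 87/176
P(Y=0 | obs) = 47/352 / 87/176 = 47/174
P(Y=1 | obs) = 3/22 / 87/176 = 8/29
P(Y=2 | obs) = 47/352 / 87/176 = 47/174
P(Y=3 | obs) = 1/11 / 87/176 = 16/87

P(Y = 0 | obs) = 47/174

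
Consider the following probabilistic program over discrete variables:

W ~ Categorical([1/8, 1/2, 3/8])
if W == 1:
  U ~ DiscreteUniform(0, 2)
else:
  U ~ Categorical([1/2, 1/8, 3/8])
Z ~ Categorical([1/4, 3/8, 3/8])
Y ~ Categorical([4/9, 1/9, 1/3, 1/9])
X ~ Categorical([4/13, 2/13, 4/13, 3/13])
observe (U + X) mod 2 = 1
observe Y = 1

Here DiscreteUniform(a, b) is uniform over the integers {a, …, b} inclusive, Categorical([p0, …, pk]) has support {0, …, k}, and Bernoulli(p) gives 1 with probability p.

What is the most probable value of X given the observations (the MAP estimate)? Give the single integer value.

Enumerate traces; 54 have nonzero weight after conditioning:
  (W=0, U=0, Z=0, Y=1, X=1) weight 1/3744
  (W=0, U=0, Z=0, Y=1, X=3) weight 1/2496
  (W=0, U=0, Z=1, Y=1, X=1) weight 1/2496
  (W=0, U=0, Z=1, Y=1, X=3) weight 1/1664
  (W=0, U=0, Z=2, Y=1, X=1) weight 1/2496
  (W=0, U=0, Z=2, Y=1, X=3) weight 1/1664
  (W=0, U=1, Z=0, Y=1, X=0) weight 1/7488
  (W=0, U=1, Z=0, Y=1, X=2) weight 1/7488
  … 46 more
Group by X:
  weight(X=0) = 11/1404
  weight(X=1) = 37/2808
  weight(X=2) = 11/1404
  weight(X=3) = 37/1872
Total weight = 11/1404 + 37/2808 + 11/1404 + 37/1872 = 7/144
P(X=0 | obs) = 11/1404 / 7/144 = 44/273
P(X=1 | obs) = 37/2808 / 7/144 = 74/273
P(X=2 | obs) = 11/1404 / 7/144 = 44/273
P(X=3 | obs) = 37/1872 / 7/144 = 37/91
argmax = 3

argmax_v P(X = v | obs) = 3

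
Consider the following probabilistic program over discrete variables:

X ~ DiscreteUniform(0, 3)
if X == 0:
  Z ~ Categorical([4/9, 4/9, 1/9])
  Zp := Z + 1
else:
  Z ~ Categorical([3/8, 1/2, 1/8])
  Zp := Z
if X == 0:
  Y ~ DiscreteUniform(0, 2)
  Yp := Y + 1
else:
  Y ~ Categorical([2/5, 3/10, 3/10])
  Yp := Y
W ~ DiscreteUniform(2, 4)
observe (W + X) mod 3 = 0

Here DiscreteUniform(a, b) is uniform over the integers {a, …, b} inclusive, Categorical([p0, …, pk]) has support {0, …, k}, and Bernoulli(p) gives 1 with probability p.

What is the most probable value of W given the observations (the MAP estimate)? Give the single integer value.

argmax_v P(W = v | obs) = 3

Enumerate traces; 36 have nonzero weight after conditioning:
  (X=0, Z=0, Y=0, W=3) weight 1/81
  (X=0, Z=0, Y=1, W=3) weight 1/81
  (X=0, Z=0, Y=2, W=3) weight 1/81
  (X=0, Z=1, Y=0, W=3) weight 1/81
  (X=0, Z=1, Y=1, W=3) weight 1/81
  (X=0, Z=1, Y=2, W=3) weight 1/81
  (X=0, Z=2, Y=0, W=3) weight 1/324
  (X=0, Z=2, Y=1, W=3) weight 1/324
  (X=1, Z=0, Y=0, W=2) weight 1/80
  (X=2, Z=0, Y=0, W=4) weight 1/80
  … 26 more
Group by W:
  weight(W=2) = 1/12
  weight(W=3) = 1/6
  weight(W=4) = 1/12
Total weight = 1/12 + 1/6 + 1/12 = 1/3
P(W=2 | obs) = 1/12 / 1/3 = 1/4
P(W=3 | obs) = 1/6 / 1/3 = 1/2
P(W=4 | obs) = 1/12 / 1/3 = 1/4
argmax = 3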